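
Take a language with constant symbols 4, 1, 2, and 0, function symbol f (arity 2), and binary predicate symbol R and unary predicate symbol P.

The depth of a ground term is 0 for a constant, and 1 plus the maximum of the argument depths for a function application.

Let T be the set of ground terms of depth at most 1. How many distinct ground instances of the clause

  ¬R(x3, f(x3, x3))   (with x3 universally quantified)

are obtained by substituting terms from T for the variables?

20

Ground terms of depth ≤ 1:
  If N_k denotes the number of depth-≤k ground terms, the 4 constants give N_0 = 4, and each function symbol of arity r contributes N_{k-1}^r new terms at level k: N_k = 4 + N_{k-1}^2.
  N_0 = 4
  N_1 = 4 + 4^2 = 20
So there are 20 ground terms available for substitution.
The variable x3 ranges independently over the available ground terms, and distinct assignments produce distinct instances.
Number of ground instances = 20.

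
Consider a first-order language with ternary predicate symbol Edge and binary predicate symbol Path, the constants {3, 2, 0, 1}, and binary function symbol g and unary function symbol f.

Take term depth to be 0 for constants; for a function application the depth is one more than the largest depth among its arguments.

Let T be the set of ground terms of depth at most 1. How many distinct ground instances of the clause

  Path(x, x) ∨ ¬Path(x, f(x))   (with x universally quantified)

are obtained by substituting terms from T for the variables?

Ground terms of depth ≤ 1:
  Let N_k = |{terms of depth ≤ k}|. Then N_0 = 4 and N_k = 4 + N_{k-1}^2 + N_{k-1} for k ≥ 1 (one summand per function symbol, arity giving the exponent).
  N_0 = 4
  N_1 = 4 + 4^2 + 4 = 24
So there are 24 ground terms available for substitution.
There is 1 variable to instantiate (x),  occurring in at least one literal, so different choices give different ground instances.
Number of ground instances = 24.

24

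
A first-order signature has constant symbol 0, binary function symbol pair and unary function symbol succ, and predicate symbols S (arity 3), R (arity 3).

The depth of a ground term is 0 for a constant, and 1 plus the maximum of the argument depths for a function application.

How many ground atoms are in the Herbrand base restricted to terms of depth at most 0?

2

First count ground terms of depth ≤ 0.
Count level by level. With function symbols pair/2, succ/1, the terms of depth ≤ k are the 1 constant together with each function applied to depth-≤(k−1) tuples, so N_k = 1 + N_{k-1}^2 + N_{k-1}.
N_0 = 1
Explicitly: 0.
So |H| = 1.
For each predicate symbol, the number of ground atoms is |H| raised to its arity; summing:
  S: 1^3 = 1;  R: 1^3 = 1
Total ground atoms: 1 + 1 = 2.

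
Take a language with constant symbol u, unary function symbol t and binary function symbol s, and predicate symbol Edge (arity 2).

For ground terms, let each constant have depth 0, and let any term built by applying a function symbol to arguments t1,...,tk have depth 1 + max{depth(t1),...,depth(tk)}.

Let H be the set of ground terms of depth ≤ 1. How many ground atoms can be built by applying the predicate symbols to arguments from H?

First count ground terms of depth ≤ 1.
Let N_k = |{terms of depth ≤ k}|. Then N_0 = 1 and N_k = 1 + N_{k-1} + N_{k-1}^2 for k ≥ 1 (one summand per function symbol, arity giving the exponent).
N_0 = 1
N_1 = 1 + 1 + 1^2 = 3
So |H| = 3.
Each predicate of arity r yields |H|^r ground atoms (one per choice of an r-tuple from H):
  Edge: 3^2 = 9
Total ground atoms: 9.

9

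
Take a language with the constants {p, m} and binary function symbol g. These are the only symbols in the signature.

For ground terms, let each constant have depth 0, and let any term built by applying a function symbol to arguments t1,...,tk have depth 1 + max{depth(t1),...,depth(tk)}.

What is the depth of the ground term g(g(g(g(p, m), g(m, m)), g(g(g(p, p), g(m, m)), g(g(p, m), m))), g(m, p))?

5

depth(g(p, m)) = 1 + max(0, 0) = 1
depth(g(m, m)) = 1 + max(0, 0) = 1
depth(g(g(p, m), g(m, m))) = 1 + max(1, 1) = 2
depth(g(p, p)) = 1 + max(0, 0) = 1
depth(g(g(p, p), g(m, m))) = 1 + max(1, 1) = 2
depth(g(g(p, m), m)) = 1 + max(1, 0) = 2
depth(g(g(g(p, p), g(m, m)), g(g(p, m), m))) = 1 + max(2, 2) = 3
depth(g(g(g(p, m), g(m, m)), g(g(g(p, p), g(m, m)), g(g(p, m), m)))) = 1 + max(2, 3) = 4
depth(g(m, p)) = 1 + max(0, 0) = 1
depth(g(g(g(g(p, m), g(m, m)), g(g(g(p, p), g(m, m)), g(g(p, m), m))), g(m, p))) = 1 + max(4, 1) = 5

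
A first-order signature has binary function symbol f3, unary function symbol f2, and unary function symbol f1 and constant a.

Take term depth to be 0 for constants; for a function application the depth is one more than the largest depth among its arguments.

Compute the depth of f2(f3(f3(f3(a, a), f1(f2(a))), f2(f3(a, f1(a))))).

5

depth(f3(a, a)) = 1 + max(0, 0) = 1
depth(f2(a)) = 1 + depth(a) = 1 + 0 = 1
depth(f1(f2(a))) = 1 + depth(f2(a)) = 1 + 1 = 2
depth(f3(f3(a, a), f1(f2(a)))) = 1 + max(1, 2) = 3
depth(f1(a)) = 1 + depth(a) = 1 + 0 = 1
depth(f3(a, f1(a))) = 1 + max(0, 1) = 2
depth(f2(f3(a, f1(a)))) = 1 + depth(f3(a, f1(a))) = 1 + 2 = 3
depth(f3(f3(f3(a, a), f1(f2(a))), f2(f3(a, f1(a))))) = 1 + max(3, 3) = 4
depth(f2(f3(f3(f3(a, a), f1(f2(a))), f2(f3(a, f1(a)))))) = 1 + depth(f3(f3(f3(a, a), f1(f2(a))), f2(f3(a, f1(a))))) = 1 + 4 = 5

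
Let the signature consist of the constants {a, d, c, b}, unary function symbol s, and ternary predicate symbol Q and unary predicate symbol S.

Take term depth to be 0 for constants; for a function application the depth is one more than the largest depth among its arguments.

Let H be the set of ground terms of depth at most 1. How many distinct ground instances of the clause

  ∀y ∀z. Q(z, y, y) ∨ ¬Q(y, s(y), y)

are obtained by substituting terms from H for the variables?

64

Ground terms of depth ≤ 1:
  Write N_k for the number of ground terms of depth ≤ k. A term of depth ≤ k is either a constant or a function symbol applied to arguments of depth ≤ k−1, so N_k = 4 + N_{k-1}.
  N_0 = 4
  N_1 = 4 + 4 = 8
  Explicitly: a, d, c, b, s(a), s(d), s(c), s(b).
So there are 8 ground terms available for substitution.
The body mentions every one of the 2 quantified variables; since ground terms form a free algebra, no two substitutions collapse to the same formula.
Number of ground instances = 8^2 = 64.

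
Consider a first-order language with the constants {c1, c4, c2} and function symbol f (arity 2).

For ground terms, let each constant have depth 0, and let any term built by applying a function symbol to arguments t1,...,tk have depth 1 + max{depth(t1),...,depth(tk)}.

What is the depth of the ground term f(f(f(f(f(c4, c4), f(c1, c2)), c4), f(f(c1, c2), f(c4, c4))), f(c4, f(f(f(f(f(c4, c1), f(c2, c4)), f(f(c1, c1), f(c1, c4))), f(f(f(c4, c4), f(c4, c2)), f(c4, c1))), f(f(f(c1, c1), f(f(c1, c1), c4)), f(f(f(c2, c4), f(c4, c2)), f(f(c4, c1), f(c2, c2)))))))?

depth(f(c4, c4)) = 1 + max(0, 0) = 1
depth(f(c1, c2)) = 1 + max(0, 0) = 1
depth(f(f(c4, c4), f(c1, c2))) = 1 + max(1, 1) = 2
depth(f(f(f(c4, c4), f(c1, c2)), c4)) = 1 + max(2, 0) = 3
depth(f(f(c1, c2), f(c4, c4))) = 1 + max(1, 1) = 2
depth(f(f(f(f(c4, c4), f(c1, c2)), c4), f(f(c1, c2), f(c4, c4)))) = 1 + max(3, 2) = 4
depth(f(c4, c1)) = 1 + max(0, 0) = 1
depth(f(c2, c4)) = 1 + max(0, 0) = 1
depth(f(f(c4, c1), f(c2, c4))) = 1 + max(1, 1) = 2
depth(f(c1, c1)) = 1 + max(0, 0) = 1
depth(f(c1, c4)) = 1 + max(0, 0) = 1
depth(f(f(c1, c1), f(c1, c4))) = 1 + max(1, 1) = 2
depth(f(f(f(c4, c1), f(c2, c4)), f(f(c1, c1), f(c1, c4)))) = 1 + max(2, 2) = 3
depth(f(c4, c2)) = 1 + max(0, 0) = 1
depth(f(f(c4, c4), f(c4, c2))) = 1 + max(1, 1) = 2
depth(f(f(f(c4, c4), f(c4, c2)), f(c4, c1))) = 1 + max(2, 1) = 3
depth(f(f(f(f(c4, c1), f(c2, c4)), f(f(c1, c1), f(c1, c4))), f(f(f(c4, c4), f(c4, c2)), f(c4, c1)))) = 1 + max(3, 3) = 4
depth(f(f(c1, c1), c4)) = 1 + max(1, 0) = 2
depth(f(f(c1, c1), f(f(c1, c1), c4))) = 1 + max(1, 2) = 3
depth(f(f(c2, c4), f(c4, c2))) = 1 + max(1, 1) = 2
depth(f(c2, c2)) = 1 + max(0, 0) = 1
depth(f(f(c4, c1), f(c2, c2))) = 1 + max(1, 1) = 2
depth(f(f(f(c2, c4), f(c4, c2)), f(f(c4, c1), f(c2, c2)))) = 1 + max(2, 2) = 3
depth(f(f(f(c1, c1), f(f(c1, c1), c4)), f(f(f(c2, c4), f(c4, c2)), f(f(c4, c1), f(c2, c2))))) = 1 + max(3, 3) = 4
depth(f(f(f(f(f(c4, c1), f(c2, c4)), f(f(c1, c1), f(c1, c4))), f(f(f(c4, c4), f(c4, c2)), f(c4, c1))), f(f(f(c1, c1), f(f(c1, c1), c4)), f(f(f(c2, c4), f(c4, c2)), f(f(c4, c1), f(c2, c2)))))) = 1 + max(4, 4) = 5
depth(f(c4, f(f(f(f(f(c4, c1), f(c2, c4)), f(f(c1, c1), f(c1, c4))), f(f(f(c4, c4), f(c4, c2)), f(c4, c1))), f(f(f(c1, c1), f(f(c1, c1), c4)), f(f(f(c2, c4), f(c4, c2)), f(f(c4, c1), f(c2, c2))))))) = 1 + max(0, 5) = 6
depth(f(f(f(f(f(c4, c4), f(c1, c2)), c4), f(f(c1, c2), f(c4, c4))), f(c4, f(f(f(f(f(c4, c1), f(c2, c4)), f(f(c1, c1), f(c1, c4))), f(f(f(c4, c4), f(c4, c2)), f(c4, c1))), f(f(f(c1, c1), f(f(c1, c1), c4)), f(f(f(c2, c4), f(c4, c2)), f(f(c4, c1), f(c2, c2)))))))) = 1 + max(4, 6) = 7

7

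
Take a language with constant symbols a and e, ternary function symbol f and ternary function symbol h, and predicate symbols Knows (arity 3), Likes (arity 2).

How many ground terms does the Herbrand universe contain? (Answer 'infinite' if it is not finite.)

The signature has at least one function symbol (f, arity 3) and at least one constant (a).
Iterating f gives infinitely many distinct ground terms: a, f(a, a, a), f(f(a, a, a), f(a, a, a), f(a, a, a)), ...
So the Herbrand universe is infinite.

infinite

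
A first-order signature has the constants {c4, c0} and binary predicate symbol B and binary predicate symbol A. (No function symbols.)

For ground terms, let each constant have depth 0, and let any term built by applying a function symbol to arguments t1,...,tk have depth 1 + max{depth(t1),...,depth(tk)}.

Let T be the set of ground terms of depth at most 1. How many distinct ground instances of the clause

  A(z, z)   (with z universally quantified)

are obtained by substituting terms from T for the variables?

Ground terms of depth ≤ 1:
  With no function symbols every ground term is a constant, so there are exactly 2 ground terms at every depth bound.
  N_0 = 2
  N_1 = 2
So there are 2 ground terms available for substitution.
The body mentions the single quantified variable z; since ground terms form a free algebra, no two substitutions collapse to the same formula.
Number of ground instances = 2.

2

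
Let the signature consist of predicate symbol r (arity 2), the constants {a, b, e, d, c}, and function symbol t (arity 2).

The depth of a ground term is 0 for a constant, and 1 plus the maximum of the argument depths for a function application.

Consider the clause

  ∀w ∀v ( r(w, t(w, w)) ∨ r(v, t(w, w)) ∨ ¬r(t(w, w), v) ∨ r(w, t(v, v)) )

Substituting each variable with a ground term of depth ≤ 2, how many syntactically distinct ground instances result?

Ground terms of depth ≤ 2:
  Write N_k for the number of ground terms of depth ≤ k. A term of depth ≤ k is either a constant or a function symbol applied to arguments of depth ≤ k−1, so N_k = 5 + N_{k-1}^2.
  N_0 = 5
  N_1 = 5 + 5^2 = 30
  N_2 = 5 + 30^2 = 905
So there are 905 ground terms available for substitution.
There are 2 variables to instantiate (w, v), each occurring in at least one literal, so different choices give different ground instances.
Number of ground instances = 905^2 = 819025.

819025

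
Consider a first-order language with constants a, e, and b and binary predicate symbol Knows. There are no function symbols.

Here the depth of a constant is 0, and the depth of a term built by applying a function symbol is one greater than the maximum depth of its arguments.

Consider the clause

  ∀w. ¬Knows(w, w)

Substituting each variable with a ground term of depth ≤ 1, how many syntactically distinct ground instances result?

Ground terms of depth ≤ 1:
  With no function symbols every ground term is a constant, so there are exactly 3 ground terms at every depth bound.
  N_0 = 3
  N_1 = 3
  Explicitly: a, e, b.
So there are 3 ground terms available for substitution.
The body mentions the single quantified variable w; since ground terms form a free algebra, no two substitutions collapse to the same formula.
Number of ground instances = 3.

3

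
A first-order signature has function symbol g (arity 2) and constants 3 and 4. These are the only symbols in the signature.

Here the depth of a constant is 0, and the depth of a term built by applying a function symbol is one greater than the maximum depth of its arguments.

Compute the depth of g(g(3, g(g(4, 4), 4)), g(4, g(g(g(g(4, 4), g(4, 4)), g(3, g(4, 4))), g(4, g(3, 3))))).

6

depth(g(4, 4)) = 1 + max(0, 0) = 1
depth(g(g(4, 4), 4)) = 1 + max(1, 0) = 2
depth(g(3, g(g(4, 4), 4))) = 1 + max(0, 2) = 3
depth(g(g(4, 4), g(4, 4))) = 1 + max(1, 1) = 2
depth(g(3, g(4, 4))) = 1 + max(0, 1) = 2
depth(g(g(g(4, 4), g(4, 4)), g(3, g(4, 4)))) = 1 + max(2, 2) = 3
depth(g(3, 3)) = 1 + max(0, 0) = 1
depth(g(4, g(3, 3))) = 1 + max(0, 1) = 2
depth(g(g(g(g(4, 4), g(4, 4)), g(3, g(4, 4))), g(4, g(3, 3)))) = 1 + max(3, 2) = 4
depth(g(4, g(g(g(g(4, 4), g(4, 4)), g(3, g(4, 4))), g(4, g(3, 3))))) = 1 + max(0, 4) = 5
depth(g(g(3, g(g(4, 4), 4)), g(4, g(g(g(g(4, 4), g(4, 4)), g(3, g(4, 4))), g(4, g(3, 3)))))) = 1 + max(3, 5) = 6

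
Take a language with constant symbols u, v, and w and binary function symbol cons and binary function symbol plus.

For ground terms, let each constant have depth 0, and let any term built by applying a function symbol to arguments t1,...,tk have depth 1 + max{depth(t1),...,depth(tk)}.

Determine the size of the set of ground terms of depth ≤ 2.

885

Write N_k for the number of ground terms of depth ≤ k. A term of depth ≤ k is either a constant or a function symbol applied to arguments of depth ≤ k−1, so N_k = 3 + N_{k-1}^2 + N_{k-1}^2.
N_0 = 3
N_1 = 3 + 3^2 + 3^2 = 21
N_2 = 3 + 21^2 + 21^2 = 885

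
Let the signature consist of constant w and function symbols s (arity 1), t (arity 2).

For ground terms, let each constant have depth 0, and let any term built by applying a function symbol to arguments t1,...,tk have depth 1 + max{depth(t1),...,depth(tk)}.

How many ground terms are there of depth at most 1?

3

Write N_k for the number of ground terms of depth ≤ k. A term of depth ≤ k is either a constant or a function symbol applied to arguments of depth ≤ k−1, so N_k = 1 + N_{k-1} + N_{k-1}^2.
N_0 = 1
N_1 = 1 + 1 + 1^2 = 3
Explicitly: w, s(w), t(w, w).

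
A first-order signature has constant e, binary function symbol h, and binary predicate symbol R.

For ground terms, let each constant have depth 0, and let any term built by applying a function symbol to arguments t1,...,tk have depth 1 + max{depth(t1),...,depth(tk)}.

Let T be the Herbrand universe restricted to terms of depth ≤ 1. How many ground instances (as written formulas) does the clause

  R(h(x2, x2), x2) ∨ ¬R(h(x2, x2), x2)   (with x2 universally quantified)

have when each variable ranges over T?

2

Ground terms of depth ≤ 1:
  Let N_k = |{terms of depth ≤ k}|. Then N_0 = 1 and N_k = 1 + N_{k-1}^2 for k ≥ 1 (one summand per function symbol, arity giving the exponent).
  N_0 = 1
  N_1 = 1 + 1^2 = 2
  Explicitly: e, h(e, e).
So there are 2 ground terms available for substitution.
The clause has 1 distinct variable (x2), which appears in the body. In the free term algebra distinct substitutions yield syntactically distinct ground instances.
Number of ground instances = 2.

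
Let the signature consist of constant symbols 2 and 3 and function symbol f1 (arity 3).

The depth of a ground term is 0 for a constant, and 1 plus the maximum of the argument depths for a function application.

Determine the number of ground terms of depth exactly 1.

8

If N_k denotes the number of depth-≤k ground terms, the 2 constants give N_0 = 2, and each function symbol of arity r contributes N_{k-1}^r new terms at level k: N_k = 2 + N_{k-1}^3.
N_0 = 2
N_1 = 2 + 2^3 = 10
Terms of depth exactly 1: N_1 − N_0 = 10 − 2 = 8.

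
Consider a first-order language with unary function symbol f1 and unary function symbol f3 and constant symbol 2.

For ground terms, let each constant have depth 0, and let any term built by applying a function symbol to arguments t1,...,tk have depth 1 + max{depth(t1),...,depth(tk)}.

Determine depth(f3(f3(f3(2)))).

depth(f3(2)) = 1 + depth(2) = 1 + 0 = 1
depth(f3(f3(2))) = 1 + depth(f3(2)) = 1 + 1 = 2
depth(f3(f3(f3(2)))) = 1 + depth(f3(f3(2))) = 1 + 2 = 3

3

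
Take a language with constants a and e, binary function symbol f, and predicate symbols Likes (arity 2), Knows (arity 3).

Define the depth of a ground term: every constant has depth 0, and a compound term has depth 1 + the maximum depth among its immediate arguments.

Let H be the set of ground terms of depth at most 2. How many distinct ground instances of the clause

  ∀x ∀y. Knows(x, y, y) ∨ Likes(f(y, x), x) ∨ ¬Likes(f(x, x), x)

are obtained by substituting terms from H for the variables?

Ground terms of depth ≤ 2:
  Write N_k for the number of ground terms of depth ≤ k. A term of depth ≤ k is either a constant or a function symbol applied to arguments of depth ≤ k−1, so N_k = 2 + N_{k-1}^2.
  N_0 = 2
  N_1 = 2 + 2^2 = 6
  N_2 = 2 + 6^2 = 38
So there are 38 ground terms available for substitution.
The body mentions every one of the 2 quantified variables; since ground terms form a free algebra, no two substitutions collapse to the same formula.
Number of ground instances = 38^2 = 1444.

1444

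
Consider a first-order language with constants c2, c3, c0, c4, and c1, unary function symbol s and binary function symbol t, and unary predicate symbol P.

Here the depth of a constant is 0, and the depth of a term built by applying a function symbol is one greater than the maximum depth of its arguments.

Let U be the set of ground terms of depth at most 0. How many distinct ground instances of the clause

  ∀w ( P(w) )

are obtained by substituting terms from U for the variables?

5

Ground terms of depth ≤ 0:
  Write N_k for the number of ground terms of depth ≤ k. A term of depth ≤ k is either a constant or a function symbol applied to arguments of depth ≤ k−1, so N_k = 5 + N_{k-1} + N_{k-1}^2.
  N_0 = 5
So there are 5 ground terms available for substitution.
There is 1 variable to instantiate (w),  occurring in at least one literal, so different choices give different ground instances.
Number of ground instances = 5.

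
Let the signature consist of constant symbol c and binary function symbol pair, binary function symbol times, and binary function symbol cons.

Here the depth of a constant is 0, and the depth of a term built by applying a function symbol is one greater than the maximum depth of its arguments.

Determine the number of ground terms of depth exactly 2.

45

Count level by level. With function symbols pair/2, times/2, cons/2, the terms of depth ≤ k are the 1 constant together with each function applied to depth-≤(k−1) tuples, so N_k = 1 + N_{k-1}^2 + N_{k-1}^2 + N_{k-1}^2.
N_0 = 1
N_1 = 1 + 1^2 + 1^2 + 1^2 = 4
N_2 = 1 + 4^2 + 4^2 + 4^2 = 49
Terms of depth exactly 2: N_2 − N_1 = 49 − 4 = 45.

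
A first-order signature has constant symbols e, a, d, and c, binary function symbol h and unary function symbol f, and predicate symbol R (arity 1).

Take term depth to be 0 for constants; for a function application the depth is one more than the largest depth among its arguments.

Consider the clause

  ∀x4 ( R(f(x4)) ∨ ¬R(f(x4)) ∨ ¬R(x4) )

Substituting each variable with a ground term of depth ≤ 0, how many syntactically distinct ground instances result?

Ground terms of depth ≤ 0:
  Write N_k for the number of ground terms of depth ≤ k. A term of depth ≤ k is either a constant or a function symbol applied to arguments of depth ≤ k−1, so N_k = 4 + N_{k-1}^2 + N_{k-1}.
  N_0 = 4
So there are 4 ground terms available for substitution.
The clause has 1 distinct variable (x4), which appears in the body. In the free term algebra distinct substitutions yield syntactically distinct ground instances.
Number of ground instances = 4.

4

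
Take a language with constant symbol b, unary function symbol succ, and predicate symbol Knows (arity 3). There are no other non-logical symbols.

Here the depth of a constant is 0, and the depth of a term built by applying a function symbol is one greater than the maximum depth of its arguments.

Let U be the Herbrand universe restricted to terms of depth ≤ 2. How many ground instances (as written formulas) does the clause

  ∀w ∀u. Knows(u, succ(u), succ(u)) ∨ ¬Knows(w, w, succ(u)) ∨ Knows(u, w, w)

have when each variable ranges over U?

9

Ground terms of depth ≤ 2:
  Count level by level. With function symbols succ/1, the terms of depth ≤ k are the 1 constant together with each function applied to depth-≤(k−1) tuples, so N_k = 1 + N_{k-1}.
  N_0 = 1
  N_1 = 1 + 1 = 2
  N_2 = 1 + 2 = 3
  Explicitly: b, succ(b), succ(succ(b)).
So there are 3 ground terms available for substitution.
The body mentions every one of the 2 quantified variables; since ground terms form a free algebra, no two substitutions collapse to the same formula.
Number of ground instances = 3^2 = 9.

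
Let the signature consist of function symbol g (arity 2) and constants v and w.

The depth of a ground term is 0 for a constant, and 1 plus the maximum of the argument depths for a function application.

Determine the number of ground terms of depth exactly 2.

Count level by level. With function symbols g/2, the terms of depth ≤ k are the 2 constants together with each function applied to depth-≤(k−1) tuples, so N_k = 2 + N_{k-1}^2.
N_0 = 2
N_1 = 2 + 2^2 = 6
N_2 = 2 + 6^2 = 38
Terms of depth exactly 2: N_2 − N_1 = 38 − 6 = 32.

32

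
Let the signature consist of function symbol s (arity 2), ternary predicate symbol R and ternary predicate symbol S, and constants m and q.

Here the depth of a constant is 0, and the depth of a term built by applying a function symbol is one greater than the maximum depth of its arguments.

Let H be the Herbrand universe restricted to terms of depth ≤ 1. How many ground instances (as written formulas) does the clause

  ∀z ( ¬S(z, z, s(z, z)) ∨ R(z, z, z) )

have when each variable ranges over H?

6

Ground terms of depth ≤ 1:
  Let N_k count ground terms of depth at most k. Each non-constant term of depth ≤ k is some function symbol applied to depth-≤(k−1) arguments, giving N_k = 2 + N_{k-1}^2.
  N_0 = 2
  N_1 = 2 + 2^2 = 6
So there are 6 ground terms available for substitution.
The clause has 1 distinct variable (z), which appears in the body. In the free term algebra distinct substitutions yield syntactically distinct ground instances.
Number of ground instances = 6.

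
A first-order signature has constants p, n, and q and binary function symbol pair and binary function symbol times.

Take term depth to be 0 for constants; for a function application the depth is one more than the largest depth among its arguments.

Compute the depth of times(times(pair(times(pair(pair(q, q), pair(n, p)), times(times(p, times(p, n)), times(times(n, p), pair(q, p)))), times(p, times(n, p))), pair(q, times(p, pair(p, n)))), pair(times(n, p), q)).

depth(pair(q, q)) = 1 + max(0, 0) = 1
depth(pair(n, p)) = 1 + max(0, 0) = 1
depth(pair(pair(q, q), pair(n, p))) = 1 + max(1, 1) = 2
depth(times(p, n)) = 1 + max(0, 0) = 1
depth(times(p, times(p, n))) = 1 + max(0, 1) = 2
depth(times(n, p)) = 1 + max(0, 0) = 1
depth(pair(q, p)) = 1 + max(0, 0) = 1
depth(times(times(n, p), pair(q, p))) = 1 + max(1, 1) = 2
depth(times(times(p, times(p, n)), times(times(n, p), pair(q, p)))) = 1 + max(2, 2) = 3
depth(times(pair(pair(q, q), pair(n, p)), times(times(p, times(p, n)), times(times(n, p), pair(q, p))))) = 1 + max(2, 3) = 4
depth(times(p, times(n, p))) = 1 + max(0, 1) = 2
depth(pair(times(pair(pair(q, q), pair(n, p)), times(times(p, times(p, n)), times(times(n, p), pair(q, p)))), times(p, times(n, p)))) = 1 + max(4, 2) = 5
depth(pair(p, n)) = 1 + max(0, 0) = 1
depth(times(p, pair(p, n))) = 1 + max(0, 1) = 2
depth(pair(q, times(p, pair(p, n)))) = 1 + max(0, 2) = 3
depth(times(pair(times(pair(pair(q, q), pair(n, p)), times(times(p, times(p, n)), times(times(n, p), pair(q, p)))), times(p, times(n, p))), pair(q, times(p, pair(p, n))))) = 1 + max(5, 3) = 6
depth(pair(times(n, p), q)) = 1 + max(1, 0) = 2
depth(times(times(pair(times(pair(pair(q, q), pair(n, p)), times(times(p, times(p, n)), times(times(n, p), pair(q, p)))), times(p, times(n, p))), pair(q, times(p, pair(p, n)))), pair(times(n, p), q))) = 1 + max(6, 2) = 7

7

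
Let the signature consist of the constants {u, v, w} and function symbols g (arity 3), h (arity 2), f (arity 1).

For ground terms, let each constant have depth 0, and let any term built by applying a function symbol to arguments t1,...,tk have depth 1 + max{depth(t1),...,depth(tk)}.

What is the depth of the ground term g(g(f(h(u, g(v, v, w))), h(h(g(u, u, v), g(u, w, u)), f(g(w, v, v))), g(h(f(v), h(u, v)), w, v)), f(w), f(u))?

depth(g(v, v, w)) = 1 + max(0, 0, 0) = 1
depth(h(u, g(v, v, w))) = 1 + max(0, 1) = 2
depth(f(h(u, g(v, v, w)))) = 1 + depth(h(u, g(v, v, w))) = 1 + 2 = 3
depth(g(u, u, v)) = 1 + max(0, 0, 0) = 1
depth(g(u, w, u)) = 1 + max(0, 0, 0) = 1
depth(h(g(u, u, v), g(u, w, u))) = 1 + max(1, 1) = 2
depth(g(w, v, v)) = 1 + max(0, 0, 0) = 1
depth(f(g(w, v, v))) = 1 + depth(g(w, v, v)) = 1 + 1 = 2
depth(h(h(g(u, u, v), g(u, w, u)), f(g(w, v, v)))) = 1 + max(2, 2) = 3
depth(f(v)) = 1 + depth(v) = 1 + 0 = 1
depth(h(u, v)) = 1 + max(0, 0) = 1
depth(h(f(v), h(u, v))) = 1 + max(1, 1) = 2
depth(g(h(f(v), h(u, v)), w, v)) = 1 + max(2, 0, 0) = 3
depth(g(f(h(u, g(v, v, w))), h(h(g(u, u, v), g(u, w, u)), f(g(w, v, v))), g(h(f(v), h(u, v)), w, v))) = 1 + max(3, 3, 3) = 4
depth(f(w)) = 1 + depth(w) = 1 + 0 = 1
depth(f(u)) = 1 + depth(u) = 1 + 0 = 1
depth(g(g(f(h(u, g(v, v, w))), h(h(g(u, u, v), g(u, w, u)), f(g(w, v, v))), g(h(f(v), h(u, v)), w, v)), f(w), f(u))) = 1 + max(4, 1, 1) = 5

5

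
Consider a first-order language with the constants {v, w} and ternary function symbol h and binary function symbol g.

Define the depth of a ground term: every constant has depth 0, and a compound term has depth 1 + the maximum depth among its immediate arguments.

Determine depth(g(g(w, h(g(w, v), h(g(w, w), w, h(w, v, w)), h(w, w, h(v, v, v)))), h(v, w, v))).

depth(g(w, v)) = 1 + max(0, 0) = 1
depth(g(w, w)) = 1 + max(0, 0) = 1
depth(h(w, v, w)) = 1 + max(0, 0, 0) = 1
depth(h(g(w, w), w, h(w, v, w))) = 1 + max(1, 0, 1) = 2
depth(h(v, v, v)) = 1 + max(0, 0, 0) = 1
depth(h(w, w, h(v, v, v))) = 1 + max(0, 0, 1) = 2
depth(h(g(w, v), h(g(w, w), w, h(w, v, w)), h(w, w, h(v, v, v)))) = 1 + max(1, 2, 2) = 3
depth(g(w, h(g(w, v), h(g(w, w), w, h(w, v, w)), h(w, w, h(v, v, v))))) = 1 + max(0, 3) = 4
depth(h(v, w, v)) = 1 + max(0, 0, 0) = 1
depth(g(g(w, h(g(w, v), h(g(w, w), w, h(w, v, w)), h(w, w, h(v, v, v)))), h(v, w, v))) = 1 + max(4, 1) = 5

5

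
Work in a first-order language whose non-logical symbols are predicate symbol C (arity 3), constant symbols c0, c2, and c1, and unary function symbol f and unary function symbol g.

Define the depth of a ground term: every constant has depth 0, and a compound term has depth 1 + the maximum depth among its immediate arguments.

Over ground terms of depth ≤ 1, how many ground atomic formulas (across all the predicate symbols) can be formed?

First count ground terms of depth ≤ 1.
Let N_k = |{terms of depth ≤ k}|. Then N_0 = 3 and N_k = 3 + N_{k-1} + N_{k-1} for k ≥ 1 (one summand per function symbol, arity giving the exponent).
N_0 = 3
N_1 = 3 + 3 + 3 = 9
Explicitly: c0, c2, c1, f(c0), f(c2), f(c1), g(c0), g(c2), g(c1).
So |H| = 9.
A ground atom is a predicate applied to a tuple of terms from H, so the count is the sum over predicates of |H|^arity:
  C: 9^3 = 729
Total ground atoms: 729.

729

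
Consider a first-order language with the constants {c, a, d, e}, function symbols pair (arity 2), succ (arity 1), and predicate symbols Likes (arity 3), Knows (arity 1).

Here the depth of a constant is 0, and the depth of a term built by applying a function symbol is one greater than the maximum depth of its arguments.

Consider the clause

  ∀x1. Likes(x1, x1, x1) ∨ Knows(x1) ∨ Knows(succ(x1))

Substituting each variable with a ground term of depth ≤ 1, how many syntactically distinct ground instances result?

Ground terms of depth ≤ 1:
  If N_k denotes the number of depth-≤k ground terms, the 4 constants give N_0 = 4, and each function symbol of arity r contributes N_{k-1}^r new terms at level k: N_k = 4 + N_{k-1}^2 + N_{k-1}.
  N_0 = 4
  N_1 = 4 + 4^2 + 4 = 24
So there are 24 ground terms available for substitution.
The clause has 1 distinct variable (x1), which appears in the body. In the free term algebra distinct substitutions yield syntactically distinct ground instances.
Number of ground instances = 24.

24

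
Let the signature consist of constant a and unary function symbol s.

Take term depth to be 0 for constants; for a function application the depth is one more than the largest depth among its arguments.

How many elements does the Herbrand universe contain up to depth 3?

Count level by level. With function symbols s/1, the terms of depth ≤ k are the 1 constant together with each function applied to depth-≤(k−1) tuples, so N_k = 1 + N_{k-1}.
N_0 = 1
N_1 = 1 + 1 = 2
N_2 = 1 + 2 = 3
N_3 = 1 + 3 = 4

4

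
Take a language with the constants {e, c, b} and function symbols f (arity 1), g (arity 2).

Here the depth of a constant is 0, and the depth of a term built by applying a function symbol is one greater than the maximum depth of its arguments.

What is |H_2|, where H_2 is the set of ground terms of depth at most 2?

Write N_k for the number of ground terms of depth ≤ k. A term of depth ≤ k is either a constant or a function symbol applied to arguments of depth ≤ k−1, so N_k = 3 + N_{k-1} + N_{k-1}^2.
N_0 = 3
N_1 = 3 + 3 + 3^2 = 15
N_2 = 3 + 15 + 15^2 = 243

243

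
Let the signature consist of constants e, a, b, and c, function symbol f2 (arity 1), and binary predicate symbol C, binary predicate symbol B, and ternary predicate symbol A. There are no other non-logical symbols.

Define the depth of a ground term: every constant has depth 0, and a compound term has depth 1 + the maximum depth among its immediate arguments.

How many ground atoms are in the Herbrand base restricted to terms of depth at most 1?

640

First count ground terms of depth ≤ 1.
Write N_k for the number of ground terms of depth ≤ k. A term of depth ≤ k is either a constant or a function symbol applied to arguments of depth ≤ k−1, so N_k = 4 + N_{k-1}.
N_0 = 4
N_1 = 4 + 4 = 8
So |H| = 8.
For each predicate symbol, the number of ground atoms is |H| raised to its arity; summing:
  C: 8^2 = 64;  B: 8^2 = 64;  A: 8^3 = 512
Total ground atoms: 64 + 64 + 512 = 640.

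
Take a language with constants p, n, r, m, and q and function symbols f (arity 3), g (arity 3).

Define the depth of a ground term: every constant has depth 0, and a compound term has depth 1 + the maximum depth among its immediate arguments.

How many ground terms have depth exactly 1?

Let N_k = |{terms of depth ≤ k}|. Then N_0 = 5 and N_k = 5 + N_{k-1}^3 + N_{k-1}^3 for k ≥ 1 (one summand per function symbol, arity giving the exponent).
N_0 = 5
N_1 = 5 + 5^3 + 5^3 = 255
Terms of depth exactly 1: N_1 − N_0 = 255 − 5 = 250.

250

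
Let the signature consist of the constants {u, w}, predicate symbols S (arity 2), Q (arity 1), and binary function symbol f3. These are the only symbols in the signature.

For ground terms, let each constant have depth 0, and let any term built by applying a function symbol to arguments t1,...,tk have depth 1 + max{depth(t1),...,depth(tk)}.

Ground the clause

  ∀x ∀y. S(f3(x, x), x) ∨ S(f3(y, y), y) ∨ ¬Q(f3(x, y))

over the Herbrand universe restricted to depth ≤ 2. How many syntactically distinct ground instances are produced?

Ground terms of depth ≤ 2:
  Write N_k for the number of ground terms of depth ≤ k. A term of depth ≤ k is either a constant or a function symbol applied to arguments of depth ≤ k−1, so N_k = 2 + N_{k-1}^2.
  N_0 = 2
  N_1 = 2 + 2^2 = 6
  N_2 = 2 + 6^2 = 38
So there are 38 ground terms available for substitution.
The body mentions every one of the 2 quantified variables; since ground terms form a free algebra, no two substitutions collapse to the same formula.
Number of ground instances = 38^2 = 1444.

1444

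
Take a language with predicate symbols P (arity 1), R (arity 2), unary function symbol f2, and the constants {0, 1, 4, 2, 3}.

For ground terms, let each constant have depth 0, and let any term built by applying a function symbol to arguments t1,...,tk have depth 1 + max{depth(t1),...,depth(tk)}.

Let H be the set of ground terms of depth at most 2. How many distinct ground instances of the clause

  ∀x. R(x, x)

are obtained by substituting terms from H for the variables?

Ground terms of depth ≤ 2:
  Let N_k count ground terms of depth at most k. Each non-constant term of depth ≤ k is some function symbol applied to depth-≤(k−1) arguments, giving N_k = 5 + N_{k-1}.
  N_0 = 5
  N_1 = 5 + 5 = 10
  N_2 = 5 + 10 = 15
So there are 15 ground terms available for substitution.
The variable x ranges independently over the available ground terms, and distinct assignments produce distinct instances.
Number of ground instances = 15.

15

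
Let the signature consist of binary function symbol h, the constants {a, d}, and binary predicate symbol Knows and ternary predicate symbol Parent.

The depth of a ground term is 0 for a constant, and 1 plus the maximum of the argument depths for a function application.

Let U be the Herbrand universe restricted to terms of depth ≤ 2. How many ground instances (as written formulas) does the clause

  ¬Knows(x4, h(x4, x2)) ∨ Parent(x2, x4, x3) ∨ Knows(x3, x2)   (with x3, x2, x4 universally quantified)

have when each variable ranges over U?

54872

Ground terms of depth ≤ 2:
  If N_k denotes the number of depth-≤k ground terms, the 2 constants give N_0 = 2, and each function symbol of arity r contributes N_{k-1}^r new terms at level k: N_k = 2 + N_{k-1}^2.
  N_0 = 2
  N_1 = 2 + 2^2 = 6
  N_2 = 2 + 6^2 = 38
So there are 38 ground terms available for substitution.
The clause has 3 distinct variables (x3, x2, x4), each appearing in the body. In the free term algebra distinct substitutions yield syntactically distinct ground instances.
Number of ground instances = 38^3 = 54872.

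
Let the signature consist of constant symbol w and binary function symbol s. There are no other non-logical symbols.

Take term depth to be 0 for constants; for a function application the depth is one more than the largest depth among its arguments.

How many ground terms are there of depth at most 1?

2

If N_k denotes the number of depth-≤k ground terms, the 1 constant gives N_0 = 1, and each function symbol of arity r contributes N_{k-1}^r new terms at level k: N_k = 1 + N_{k-1}^2.
N_0 = 1
N_1 = 1 + 1^2 = 2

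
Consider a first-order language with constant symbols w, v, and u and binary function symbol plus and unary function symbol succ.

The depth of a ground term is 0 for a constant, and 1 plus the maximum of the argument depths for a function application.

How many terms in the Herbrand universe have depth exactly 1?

Count level by level. With function symbols plus/2, succ/1, the terms of depth ≤ k are the 3 constants together with each function applied to depth-≤(k−1) tuples, so N_k = 3 + N_{k-1}^2 + N_{k-1}.
N_0 = 3
N_1 = 3 + 3^2 + 3 = 15
Terms of depth exactly 1: N_1 − N_0 = 15 − 3 = 12.

12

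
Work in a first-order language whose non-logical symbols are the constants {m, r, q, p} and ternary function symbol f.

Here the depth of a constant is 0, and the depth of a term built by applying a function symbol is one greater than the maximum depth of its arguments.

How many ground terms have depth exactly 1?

64

Let N_k = |{terms of depth ≤ k}|. Then N_0 = 4 and N_k = 4 + N_{k-1}^3 for k ≥ 1 (one summand per function symbol, arity giving the exponent).
N_0 = 4
N_1 = 4 + 4^3 = 68
Terms of depth exactly 1: N_1 − N_0 = 68 − 4 = 64.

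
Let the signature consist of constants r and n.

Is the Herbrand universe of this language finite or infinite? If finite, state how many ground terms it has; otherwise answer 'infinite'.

2

There are no function symbols, so every ground term is one of the 2 constants.
The Herbrand universe is {r, n}, which is finite with 2 elements.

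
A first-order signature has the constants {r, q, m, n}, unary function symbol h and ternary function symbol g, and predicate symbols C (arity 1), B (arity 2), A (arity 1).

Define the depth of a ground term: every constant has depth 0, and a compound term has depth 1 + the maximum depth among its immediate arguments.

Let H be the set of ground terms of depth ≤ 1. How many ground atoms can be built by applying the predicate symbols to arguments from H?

5328

First count ground terms of depth ≤ 1.
Let N_k count ground terms of depth at most k. Each non-constant term of depth ≤ k is some function symbol applied to depth-≤(k−1) arguments, giving N_k = 4 + N_{k-1} + N_{k-1}^3.
N_0 = 4
N_1 = 4 + 4 + 4^3 = 72
So |H| = 72.
A ground atom is a predicate applied to a tuple of terms from H, so the count is the sum over predicates of |H|^arity:
  C: 72;  B: 72^2 = 5184;  A: 72
Total ground atoms: 72 + 5184 + 72 = 5328.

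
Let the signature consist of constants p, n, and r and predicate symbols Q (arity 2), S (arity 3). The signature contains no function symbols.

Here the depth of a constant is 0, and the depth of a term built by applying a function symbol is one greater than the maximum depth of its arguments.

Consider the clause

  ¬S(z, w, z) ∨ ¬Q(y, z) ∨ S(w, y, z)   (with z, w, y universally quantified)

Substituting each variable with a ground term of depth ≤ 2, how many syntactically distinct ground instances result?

Ground terms of depth ≤ 2:
  With no function symbols every ground term is a constant, so there are exactly 3 ground terms at every depth bound.
  N_0 = 3
  N_1 = 3
  N_2 = 3
So there are 3 ground terms available for substitution.
Each of z, w, y ranges independently over the available ground terms, and distinct assignments produce distinct instances.
Number of ground instances = 3^3 = 27.

27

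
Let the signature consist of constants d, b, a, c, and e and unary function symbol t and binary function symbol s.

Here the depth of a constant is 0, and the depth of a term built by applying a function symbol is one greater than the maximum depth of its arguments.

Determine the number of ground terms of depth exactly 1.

30

If N_k denotes the number of depth-≤k ground terms, the 5 constants give N_0 = 5, and each function symbol of arity r contributes N_{k-1}^r new terms at level k: N_k = 5 + N_{k-1} + N_{k-1}^2.
N_0 = 5
N_1 = 5 + 5 + 5^2 = 35
Terms of depth exactly 1: N_1 − N_0 = 35 − 5 = 30.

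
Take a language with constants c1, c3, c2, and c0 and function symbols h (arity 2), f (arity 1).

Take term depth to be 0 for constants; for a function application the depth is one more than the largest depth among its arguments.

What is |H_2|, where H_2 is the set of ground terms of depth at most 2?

604

Let N_k count ground terms of depth at most k. Each non-constant term of depth ≤ k is some function symbol applied to depth-≤(k−1) arguments, giving N_k = 4 + N_{k-1}^2 + N_{k-1}.
N_0 = 4
N_1 = 4 + 4^2 + 4 = 24
N_2 = 4 + 24^2 + 24 = 604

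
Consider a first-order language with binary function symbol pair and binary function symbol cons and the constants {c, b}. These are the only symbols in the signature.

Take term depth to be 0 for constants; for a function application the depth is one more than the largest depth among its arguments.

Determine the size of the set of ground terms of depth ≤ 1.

10

Count level by level. With function symbols pair/2, cons/2, the terms of depth ≤ k are the 2 constants together with each function applied to depth-≤(k−1) tuples, so N_k = 2 + N_{k-1}^2 + N_{k-1}^2.
N_0 = 2
N_1 = 2 + 2^2 + 2^2 = 10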